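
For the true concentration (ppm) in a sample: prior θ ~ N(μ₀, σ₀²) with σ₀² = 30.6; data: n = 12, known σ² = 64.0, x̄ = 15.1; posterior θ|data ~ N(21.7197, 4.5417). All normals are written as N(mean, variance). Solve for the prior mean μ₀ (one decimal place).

The posterior mean is a precision-weighted average: μ_n = (τ₀μ₀ + τ_data·x̄)/(τ₀+τ_data), with τ₀=1/σ₀² and τ_data=n/σ².
Here τ₀ = 1/30.6 = 0.032680 and τ_data = 12/64.0 = 0.187500, so τ_n = 0.220180.
Rearranging for μ₀: μ₀ = (μ_n·τ_n − τ_data·x̄)/τ₀ = (21.7197·0.220180 − 0.187500·15.1) / 0.032680 = 1.950994/0.032680 ≈ 59.7.

μ₀ = 59.7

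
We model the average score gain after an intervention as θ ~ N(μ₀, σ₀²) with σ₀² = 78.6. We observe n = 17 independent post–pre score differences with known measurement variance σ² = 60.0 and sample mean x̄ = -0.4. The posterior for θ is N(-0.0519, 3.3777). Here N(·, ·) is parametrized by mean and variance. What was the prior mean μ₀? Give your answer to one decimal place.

μ₀ = 7.7

The posterior mean is a precision-weighted average: μ_n = (τ₀μ₀ + τ_data·x̄)/(τ₀+τ_data), with τ₀=1/σ₀² and τ_data=n/σ².
Here τ₀ = 1/78.6 = 0.012723 and τ_data = 17/60.0 = 0.283333, so τ_n = 0.296056.
Rearranging for μ₀: μ₀ = (μ_n·τ_n − τ_data·x̄)/τ₀ = (-0.0519·0.296056 − 0.283333·-0.4) / 0.012723 = 0.097968/0.012723 ≈ 7.7.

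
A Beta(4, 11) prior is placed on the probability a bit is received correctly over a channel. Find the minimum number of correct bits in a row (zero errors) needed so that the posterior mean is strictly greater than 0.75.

After k correct bits and 0 errors the posterior is Beta(4+k, 11), with mean (4+k)/(4+11+k).
Set (4+k)/(15+k) > 0.75 and solve: k > (0.75·15 − 4)/(1 − 0.75) = 29.000.
The smallest integer exceeding 29.000 is 30, and checking k=30: (34)/(45) = 0.7556 > 0.75.

k = 30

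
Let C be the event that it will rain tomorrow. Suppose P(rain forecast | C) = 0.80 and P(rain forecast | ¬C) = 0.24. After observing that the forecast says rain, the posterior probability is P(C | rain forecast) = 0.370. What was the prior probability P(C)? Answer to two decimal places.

Bayes' rule in odds form gives O(C|E) = O(C)·[P(E|C)/P(E|¬C)], hence O(C) = O(C|E)/LR.
Posterior odds = 0.370/(1−0.370) = 0.5873. LR = 0.80/0.24 = 3.3333.
Prior odds = 0.5873/3.3333 = 0.1762, so P(C) = 0.1762/(1+0.1762) ≈ 0.15.

P(C) = 0.15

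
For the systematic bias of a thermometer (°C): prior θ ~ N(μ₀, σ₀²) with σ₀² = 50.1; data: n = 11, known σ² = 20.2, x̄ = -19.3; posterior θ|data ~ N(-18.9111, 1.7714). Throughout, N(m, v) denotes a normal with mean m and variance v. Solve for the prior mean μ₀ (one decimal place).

With known observation variance, the Normal–Normal posterior has precision τ_n = τ₀ + n/σ² and mean μ_n = (τ₀μ₀ + (n/σ²)x̄)/τ_n.
Here τ₀ = 1/50.1 = 0.019960 and τ_data = 11/20.2 = 0.544554, so τ_n = 0.564514.
Rearranging for μ₀: μ₀ = (μ_n·τ_n − τ_data·x̄)/τ₀ = (-18.9111·0.564514 − 0.544554·-19.3) / 0.019960 = -0.165689/0.019960 ≈ -8.3.

μ₀ = -8.3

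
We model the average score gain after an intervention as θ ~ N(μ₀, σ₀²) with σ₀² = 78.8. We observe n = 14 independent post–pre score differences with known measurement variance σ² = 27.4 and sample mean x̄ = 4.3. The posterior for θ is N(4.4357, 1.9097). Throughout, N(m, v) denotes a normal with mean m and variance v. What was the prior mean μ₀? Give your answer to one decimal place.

With known observation variance, the Normal–Normal posterior has precision τ_n = τ₀ + n/σ² and mean μ_n = (τ₀μ₀ + (n/σ²)x̄)/τ_n.
Here τ₀ = 1/78.8 = 0.012690 and τ_data = 14/27.4 = 0.510949, so τ_n = 0.523639.
Rearranging for μ₀: μ₀ = (μ_n·τ_n − τ_data·x̄)/τ₀ = (4.4357·0.523639 − 0.510949·4.3) / 0.012690 = 0.125625/0.012690 ≈ 9.9.

μ₀ = 9.9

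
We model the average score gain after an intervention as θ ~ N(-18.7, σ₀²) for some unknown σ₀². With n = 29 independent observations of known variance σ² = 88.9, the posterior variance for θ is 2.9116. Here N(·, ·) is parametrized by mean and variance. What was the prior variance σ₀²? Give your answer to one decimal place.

For the Normal–Normal model with known σ², precisions add: τ_n = τ₀ + n/σ².
So 1/σ₀² = 1/2.9116 − 29/88.9 = 0.343454 − 0.326209 = 0.017245.
Hence σ₀² = 1/0.017245 ≈ 58.0.

σ₀² = 58.0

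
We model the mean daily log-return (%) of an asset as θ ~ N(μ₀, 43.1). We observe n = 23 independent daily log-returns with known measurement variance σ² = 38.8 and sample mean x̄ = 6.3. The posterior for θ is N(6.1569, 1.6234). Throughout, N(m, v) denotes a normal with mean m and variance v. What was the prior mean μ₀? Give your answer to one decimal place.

With known observation variance, the Normal–Normal posterior has precision τ_n = τ₀ + n/σ² and mean μ_n = (τ₀μ₀ + (n/σ²)x̄)/τ_n.
Here τ₀ = 1/43.1 = 0.023202 and τ_data = 23/38.8 = 0.592784, so τ_n = 0.615986.
Rearranging for μ₀: μ₀ = (μ_n·τ_n − τ_data·x̄)/τ₀ = (6.1569·0.615986 − 0.592784·6.3) / 0.023202 = 0.058025/0.023202 ≈ 2.5.

μ₀ = 2.5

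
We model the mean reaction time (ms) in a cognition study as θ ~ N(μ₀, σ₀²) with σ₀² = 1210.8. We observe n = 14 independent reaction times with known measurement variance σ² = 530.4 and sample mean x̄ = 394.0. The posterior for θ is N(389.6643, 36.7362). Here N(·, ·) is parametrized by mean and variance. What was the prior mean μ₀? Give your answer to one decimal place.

With known observation variance, the Normal–Normal posterior has precision τ_n = τ₀ + n/σ² and mean μ_n = (τ₀μ₀ + (n/σ²)x̄)/τ_n.
Here τ₀ = 1/1210.8 = 0.000826 and τ_data = 14/530.4 = 0.026395, so τ_n = 0.027221.
Rearranging for μ₀: μ₀ = (μ_n·τ_n − τ_data·x̄)/τ₀ = (389.6643·0.027221 − 0.026395·394.0) / 0.000826 = 0.207422/0.000826 ≈ 251.1.

μ₀ = 251.1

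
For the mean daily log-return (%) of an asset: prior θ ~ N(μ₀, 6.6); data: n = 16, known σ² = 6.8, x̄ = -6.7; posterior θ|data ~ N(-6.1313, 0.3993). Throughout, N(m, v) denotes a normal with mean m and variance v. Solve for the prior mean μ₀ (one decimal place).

μ₀ = 2.7

With known observation variance, the Normal–Normal posterior has precision τ_n = τ₀ + n/σ² and mean μ_n = (τ₀μ₀ + (n/σ²)x̄)/τ_n.
Here τ₀ = 1/6.6 = 0.151515 and τ_data = 16/6.8 = 2.352941, so τ_n = 2.504456.
Rearranging for μ₀: μ₀ = (μ_n·τ_n − τ_data·x̄)/τ₀ = (-6.1313·2.504456 − 2.352941·-6.7) / 0.151515 = 0.409134/0.151515 ≈ 2.7.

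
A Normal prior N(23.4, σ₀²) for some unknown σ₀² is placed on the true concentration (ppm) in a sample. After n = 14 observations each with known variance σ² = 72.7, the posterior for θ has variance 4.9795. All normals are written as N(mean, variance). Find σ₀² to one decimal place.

For the Normal–Normal model with known σ², precisions add: τ_n = τ₀ + n/σ².
So 1/σ₀² = 1/4.9795 − 14/72.7 = 0.200823 − 0.192572 = 0.008251.
Hence σ₀² = 1/0.008251 ≈ 121.2.

σ₀² = 121.2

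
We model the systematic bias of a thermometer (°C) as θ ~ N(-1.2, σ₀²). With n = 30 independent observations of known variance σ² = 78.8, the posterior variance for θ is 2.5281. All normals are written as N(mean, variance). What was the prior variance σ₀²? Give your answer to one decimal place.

Posterior precision equals prior precision plus data precision: 1/σ_n² = 1/σ₀² + n/σ².
So 1/σ₀² = 1/2.5281 − 30/78.8 = 0.395554 − 0.380711 = 0.014843.
Hence σ₀² = 1/0.014843 ≈ 67.4.

σ₀² = 67.4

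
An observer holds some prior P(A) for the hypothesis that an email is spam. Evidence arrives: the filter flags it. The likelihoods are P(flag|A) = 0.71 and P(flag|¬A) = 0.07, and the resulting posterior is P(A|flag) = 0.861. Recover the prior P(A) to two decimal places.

P(A) = 0.38

In odds form, posterior odds = prior odds × likelihood ratio, so prior odds = posterior odds ÷ LR.
Posterior odds = 0.861/(1−0.861) = 6.1942. LR = 0.71/0.07 = 10.1429.
Prior odds = 6.1942/10.1429 = 0.6107, so P(A) = 0.6107/(1+0.6107) ≈ 0.38.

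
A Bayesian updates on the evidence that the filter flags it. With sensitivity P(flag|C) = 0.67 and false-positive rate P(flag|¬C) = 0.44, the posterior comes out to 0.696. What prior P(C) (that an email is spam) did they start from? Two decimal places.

P(C) = 0.60

In odds form, posterior odds = prior odds × likelihood ratio, so prior odds = posterior odds ÷ LR.
Posterior odds = 0.696/(1−0.696) = 2.2895. LR = 0.67/0.44 = 1.5227.
Prior odds = 2.2895/1.5227 = 1.5036, so P(C) = 1.5036/(1+1.5036) ≈ 0.60.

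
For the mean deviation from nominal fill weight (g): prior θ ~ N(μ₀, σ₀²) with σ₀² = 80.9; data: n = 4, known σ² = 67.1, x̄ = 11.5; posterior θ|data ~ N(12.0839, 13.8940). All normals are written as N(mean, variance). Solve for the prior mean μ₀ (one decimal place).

μ₀ = 14.9

The posterior mean is a precision-weighted average: μ_n = (τ₀μ₀ + τ_data·x̄)/(τ₀+τ_data), with τ₀=1/σ₀² and τ_data=n/σ².
Here τ₀ = 1/80.9 = 0.012361 and τ_data = 4/67.1 = 0.059613, so τ_n = 0.071974.
Rearranging for μ₀: μ₀ = (μ_n·τ_n − τ_data·x̄)/τ₀ = (12.0839·0.071974 − 0.059613·11.5) / 0.012361 = 0.184177/0.012361 ≈ 14.9.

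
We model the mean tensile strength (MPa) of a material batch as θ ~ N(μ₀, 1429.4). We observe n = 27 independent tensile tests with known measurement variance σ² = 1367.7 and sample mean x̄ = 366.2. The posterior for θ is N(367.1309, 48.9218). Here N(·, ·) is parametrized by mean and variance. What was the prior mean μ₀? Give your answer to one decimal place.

The posterior mean is a precision-weighted average: μ_n = (τ₀μ₀ + τ_data·x̄)/(τ₀+τ_data), with τ₀=1/σ₀² and τ_data=n/σ².
Here τ₀ = 1/1429.4 = 0.000700 and τ_data = 27/1367.7 = 0.019741, so τ_n = 0.020441.
Rearranging for μ₀: μ₀ = (μ_n·τ_n − τ_data·x̄)/τ₀ = (367.1309·0.020441 − 0.019741·366.2) / 0.000700 = 0.275369/0.000700 ≈ 393.4.

μ₀ = 393.4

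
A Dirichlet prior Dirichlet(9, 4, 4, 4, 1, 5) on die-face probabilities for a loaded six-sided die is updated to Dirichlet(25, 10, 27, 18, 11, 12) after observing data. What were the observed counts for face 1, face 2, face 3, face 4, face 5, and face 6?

counts (16, 6, 23, 14, 10, 7)

For a Dirichlet(α) prior with multinomial counts c, the posterior is Dirichlet(α + c) componentwise.
Counts are posterior − prior componentwise: 25−9=16, 10−4=6, 27−4=23, 18−4=14, 11−1=10, 12−5=7.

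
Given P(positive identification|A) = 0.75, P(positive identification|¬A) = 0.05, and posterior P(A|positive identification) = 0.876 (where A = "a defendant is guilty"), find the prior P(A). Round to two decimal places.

Bayes' rule in odds form gives O(A|E) = O(A)·[P(E|A)/P(E|¬A)], hence O(A) = O(A|E)/LR.
Posterior odds = 0.876/(1−0.876) = 7.0645. LR = 0.75/0.05 = 15.0000.
Prior odds = 7.0645/15.0000 = 0.4710, so P(A) = 0.4710/(1+0.4710) ≈ 0.32.

P(A) = 0.32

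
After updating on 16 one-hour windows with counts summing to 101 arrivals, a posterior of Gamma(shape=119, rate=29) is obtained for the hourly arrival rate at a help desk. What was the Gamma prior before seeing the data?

Gamma–Poisson conjugacy: posterior shape = α + Σxᵢ, posterior rate = β + n.
So α = 119 − 101 = 18 and β = 29 − 16 = 13.

Gamma(shape=18, rate=13)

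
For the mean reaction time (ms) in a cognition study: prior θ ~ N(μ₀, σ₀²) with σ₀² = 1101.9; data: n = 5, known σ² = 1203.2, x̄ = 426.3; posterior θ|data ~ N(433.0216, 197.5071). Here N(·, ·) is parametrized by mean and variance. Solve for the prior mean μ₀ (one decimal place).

With known observation variance, the Normal–Normal posterior has precision τ_n = τ₀ + n/σ² and mean μ_n = (τ₀μ₀ + (n/σ²)x̄)/τ_n.
Here τ₀ = 1/1101.9 = 0.000908 and τ_data = 5/1203.2 = 0.004156, so τ_n = 0.005064.
Rearranging for μ₀: μ₀ = (μ_n·τ_n − τ_data·x̄)/τ₀ = (433.0216·0.005064 − 0.004156·426.3) / 0.000908 = 0.421119/0.000908 ≈ 463.8.

μ₀ = 463.8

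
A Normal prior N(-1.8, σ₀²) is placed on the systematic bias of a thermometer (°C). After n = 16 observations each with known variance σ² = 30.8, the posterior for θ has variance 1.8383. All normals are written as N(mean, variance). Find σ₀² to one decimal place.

σ₀² = 40.8

For the Normal–Normal model with known σ², precisions add: τ_n = τ₀ + n/σ².
So 1/σ₀² = 1/1.8383 − 16/30.8 = 0.543981 − 0.519481 = 0.024500.
Hence σ₀² = 1/0.024500 ≈ 40.8.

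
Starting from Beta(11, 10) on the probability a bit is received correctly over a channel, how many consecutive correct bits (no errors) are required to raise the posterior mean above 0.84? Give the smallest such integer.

After k correct bits and 0 errors the posterior is Beta(11+k, 10), with mean (11+k)/(11+10+k).
Set (11+k)/(21+k) > 0.84 and solve: k > (0.84·21 − 11)/(1 − 0.84) = 41.500.
The smallest integer exceeding 41.500 is 42.

k = 42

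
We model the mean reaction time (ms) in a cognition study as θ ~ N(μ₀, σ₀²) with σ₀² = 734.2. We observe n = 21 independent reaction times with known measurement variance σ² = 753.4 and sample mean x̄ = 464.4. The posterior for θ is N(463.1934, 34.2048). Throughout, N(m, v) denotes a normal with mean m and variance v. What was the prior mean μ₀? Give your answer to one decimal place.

μ₀ = 438.5

With known observation variance, the Normal–Normal posterior has precision τ_n = τ₀ + n/σ² and mean μ_n = (τ₀μ₀ + (n/σ²)x̄)/τ_n.
Here τ₀ = 1/734.2 = 0.001362 and τ_data = 21/753.4 = 0.027874, so τ_n = 0.029236.
Rearranging for μ₀: μ₀ = (μ_n·τ_n − τ_data·x̄)/τ₀ = (463.1934·0.029236 − 0.027874·464.4) / 0.001362 = 0.597237/0.001362 ≈ 438.5.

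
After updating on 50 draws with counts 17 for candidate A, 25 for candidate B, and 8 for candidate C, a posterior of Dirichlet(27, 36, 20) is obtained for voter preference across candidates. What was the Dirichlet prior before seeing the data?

For a Dirichlet(α) prior with multinomial counts c, the posterior is Dirichlet(α + c) componentwise.
Subtract each count from the matching posterior parameter: 27−17=10, 36−25=11, 20−8=12.

Dirichlet(10, 11, 12)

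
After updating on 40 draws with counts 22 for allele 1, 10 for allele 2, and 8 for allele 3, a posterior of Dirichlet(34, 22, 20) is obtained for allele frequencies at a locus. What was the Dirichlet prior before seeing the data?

Dirichlet(12, 12, 12)

For a Dirichlet(α) prior with multinomial counts c, the posterior is Dirichlet(α + c) componentwise.
Subtract each count from the matching posterior parameter: 34−22=12, 22−10=12, 20−8=12.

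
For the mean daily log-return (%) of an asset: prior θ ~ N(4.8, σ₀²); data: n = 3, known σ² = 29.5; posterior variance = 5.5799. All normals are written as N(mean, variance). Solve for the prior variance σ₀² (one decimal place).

Posterior precision equals prior precision plus data precision: 1/σ_n² = 1/σ₀² + n/σ².
So 1/σ₀² = 1/5.5799 − 3/29.5 = 0.179215 − 0.101695 = 0.077520.
Hence σ₀² = 1/0.077520 ≈ 12.9.

σ₀² = 12.9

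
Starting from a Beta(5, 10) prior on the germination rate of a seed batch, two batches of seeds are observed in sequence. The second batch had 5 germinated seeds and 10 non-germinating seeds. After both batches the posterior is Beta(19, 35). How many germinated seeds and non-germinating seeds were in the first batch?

Because Beta–binomial updating is additive in the counts, the combined data contributed (α_post−α_prior, β_post−β_prior) successes and failures.
Total across both batches: 19−5=14 germinated seeds, 35−10=25 non-germinating seeds.
Subtract the second batch: 14−5=9 germinated seeds and 25−10=15 non-germinating seeds.

9 germinated seeds and 15 non-germinating seeds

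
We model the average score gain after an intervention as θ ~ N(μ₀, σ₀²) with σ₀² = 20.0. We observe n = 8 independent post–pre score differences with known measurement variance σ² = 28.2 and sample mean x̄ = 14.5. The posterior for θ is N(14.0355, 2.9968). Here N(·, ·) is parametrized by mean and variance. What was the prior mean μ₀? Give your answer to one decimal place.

μ₀ = 11.4

With known observation variance, the Normal–Normal posterior has precision τ_n = τ₀ + n/σ² and mean μ_n = (τ₀μ₀ + (n/σ²)x̄)/τ_n.
Here τ₀ = 1/20.0 = 0.050000 and τ_data = 8/28.2 = 0.283688, so τ_n = 0.333688.
Rearranging for μ₀: μ₀ = (μ_n·τ_n − τ_data·x̄)/τ₀ = (14.0355·0.333688 − 0.283688·14.5) / 0.050000 = 0.570002/0.050000 ≈ 11.4.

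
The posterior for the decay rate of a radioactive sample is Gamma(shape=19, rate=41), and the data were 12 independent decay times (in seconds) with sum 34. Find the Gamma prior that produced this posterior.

Gamma(shape=7, rate=7)

Gamma–exponential conjugacy: posterior shape = α + n, posterior rate = β + Σtᵢ.
So α = 19 − 12 = 7 and β = 41 − 34 = 7.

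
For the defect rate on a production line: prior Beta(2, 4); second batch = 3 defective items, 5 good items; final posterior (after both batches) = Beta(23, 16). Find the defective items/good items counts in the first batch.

Sequential conjugate updates are equivalent to a single update on the pooled data, so total successes = posterior α − prior α and total failures = posterior β − prior β.
Total across both batches: 23−2=21 defective items, 16−4=12 good items.
Subtract the second batch: 21−3=18 defective items and 12−5=7 good items.

18 defective items and 7 good items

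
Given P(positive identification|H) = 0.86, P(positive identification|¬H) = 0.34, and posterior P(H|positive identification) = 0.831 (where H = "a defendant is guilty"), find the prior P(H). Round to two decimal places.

P(H) = 0.66

In odds form, posterior odds = prior odds × likelihood ratio, so prior odds = posterior odds ÷ LR.
Posterior odds = 0.831/(1−0.831) = 4.9172. LR = 0.86/0.34 = 2.5294.
Prior odds = 4.9172/2.5294 = 1.9440, so P(H) = 1.9440/(1+1.9440) ≈ 0.66.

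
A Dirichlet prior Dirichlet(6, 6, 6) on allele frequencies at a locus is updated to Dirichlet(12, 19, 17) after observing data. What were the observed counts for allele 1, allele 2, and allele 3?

counts (6, 13, 11)

For a Dirichlet(α) prior with multinomial counts c, the posterior is Dirichlet(α + c) componentwise.
Counts are posterior − prior componentwise: 12−6=6, 19−6=13, 17−6=11.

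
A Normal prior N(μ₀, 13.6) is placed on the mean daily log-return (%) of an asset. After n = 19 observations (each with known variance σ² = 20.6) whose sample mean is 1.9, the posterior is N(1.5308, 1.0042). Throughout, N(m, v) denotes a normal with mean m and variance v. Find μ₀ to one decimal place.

With known observation variance, the Normal–Normal posterior has precision τ_n = τ₀ + n/σ² and mean μ_n = (τ₀μ₀ + (n/σ²)x̄)/τ_n.
Here τ₀ = 1/13.6 = 0.073529 and τ_data = 19/20.6 = 0.922330, so τ_n = 0.995859.
Rearranging for μ₀: μ₀ = (μ_n·τ_n − τ_data·x̄)/τ₀ = (1.5308·0.995859 − 0.922330·1.9) / 0.073529 = -0.227966/0.073529 ≈ -3.1.

μ₀ = -3.1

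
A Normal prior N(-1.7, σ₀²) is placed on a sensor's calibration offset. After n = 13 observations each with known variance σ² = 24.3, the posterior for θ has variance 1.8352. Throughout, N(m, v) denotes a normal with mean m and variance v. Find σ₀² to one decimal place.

σ₀² = 100.8

Posterior precision equals prior precision plus data precision: 1/σ_n² = 1/σ₀² + n/σ².
So 1/σ₀² = 1/1.8352 − 13/24.3 = 0.544900 − 0.534979 = 0.009921.
Hence σ₀² = 1/0.009921 ≈ 100.8.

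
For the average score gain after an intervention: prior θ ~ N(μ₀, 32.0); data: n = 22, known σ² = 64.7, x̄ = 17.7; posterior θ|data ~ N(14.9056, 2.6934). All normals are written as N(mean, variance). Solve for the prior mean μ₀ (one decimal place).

μ₀ = -15.5

The posterior mean is a precision-weighted average: μ_n = (τ₀μ₀ + τ_data·x̄)/(τ₀+τ_data), with τ₀=1/σ₀² and τ_data=n/σ².
Here τ₀ = 1/32.0 = 0.031250 and τ_data = 22/64.7 = 0.340031, so τ_n = 0.371281.
Rearranging for μ₀: μ₀ = (μ_n·τ_n − τ_data·x̄)/τ₀ = (14.9056·0.371281 − 0.340031·17.7) / 0.031250 = -0.484383/0.031250 ≈ -15.5.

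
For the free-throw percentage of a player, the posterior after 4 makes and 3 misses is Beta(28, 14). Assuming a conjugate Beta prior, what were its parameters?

Beta is conjugate to the binomial likelihood: posterior = Beta(α+s, β+f).
So α = 28 − 4 = 24 and β = 14 − 3 = 11.

Beta(24, 11)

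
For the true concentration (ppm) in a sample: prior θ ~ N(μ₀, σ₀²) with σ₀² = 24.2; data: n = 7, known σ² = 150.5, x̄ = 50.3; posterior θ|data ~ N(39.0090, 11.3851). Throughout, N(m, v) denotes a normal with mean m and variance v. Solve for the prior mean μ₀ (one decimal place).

The posterior mean is a precision-weighted average: μ_n = (τ₀μ₀ + τ_data·x̄)/(τ₀+τ_data), with τ₀=1/σ₀² and τ_data=n/σ².
Here τ₀ = 1/24.2 = 0.041322 and τ_data = 7/150.5 = 0.046512, so τ_n = 0.087834.
Rearranging for μ₀: μ₀ = (μ_n·τ_n − τ_data·x̄)/τ₀ = (39.0090·0.087834 − 0.046512·50.3) / 0.041322 = 1.086763/0.041322 ≈ 26.3.

μ₀ = 26.3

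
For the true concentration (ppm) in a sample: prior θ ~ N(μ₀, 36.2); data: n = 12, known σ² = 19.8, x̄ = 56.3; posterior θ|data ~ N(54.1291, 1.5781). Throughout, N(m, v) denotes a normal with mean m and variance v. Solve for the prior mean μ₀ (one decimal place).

μ₀ = 6.5

With known observation variance, the Normal–Normal posterior has precision τ_n = τ₀ + n/σ² and mean μ_n = (τ₀μ₀ + (n/σ²)x̄)/τ_n.
Here τ₀ = 1/36.2 = 0.027624 and τ_data = 12/19.8 = 0.606061, so τ_n = 0.633685.
Rearranging for μ₀: μ₀ = (μ_n·τ_n − τ_data·x̄)/τ₀ = (54.1291·0.633685 − 0.606061·56.3) / 0.027624 = 0.179564/0.027624 ≈ 6.5.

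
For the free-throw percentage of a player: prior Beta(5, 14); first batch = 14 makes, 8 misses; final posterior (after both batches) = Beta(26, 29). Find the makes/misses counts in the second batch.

7 makes and 7 misses

Sequential conjugate updates are equivalent to a single update on the pooled data, so total successes = posterior α − prior α and total failures = posterior β − prior β.
Total across both batches: 26−5=21 makes, 29−14=15 misses.
Subtract the first batch: 21−14=7 makes and 15−8=7 misses.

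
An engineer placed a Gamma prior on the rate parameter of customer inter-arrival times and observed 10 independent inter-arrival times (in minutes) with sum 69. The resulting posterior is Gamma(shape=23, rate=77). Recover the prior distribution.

Gamma–exponential conjugacy: posterior shape = α + n, posterior rate = β + Σtᵢ.
So α = 23 − 10 = 13 and β = 77 − 69 = 8.

Gamma(shape=13, rate=8)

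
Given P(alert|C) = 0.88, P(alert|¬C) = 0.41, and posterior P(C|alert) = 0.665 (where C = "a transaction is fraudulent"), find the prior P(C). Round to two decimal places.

Bayes' rule in odds form gives O(C|E) = O(C)·[P(E|C)/P(E|¬C)], hence O(C) = O(C|E)/LR.
Posterior odds = 0.665/(1−0.665) = 1.9851. LR = 0.88/0.41 = 2.1463.
Prior odds = 1.9851/2.1463 = 0.9249, so P(C) = 0.9249/(1+0.9249) ≈ 0.48.

P(C) = 0.48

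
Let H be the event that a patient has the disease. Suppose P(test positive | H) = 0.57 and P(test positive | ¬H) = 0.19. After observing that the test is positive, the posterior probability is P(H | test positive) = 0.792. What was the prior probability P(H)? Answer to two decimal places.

Bayes' rule in odds form gives O(H|E) = O(H)·[P(E|H)/P(E|¬H)], hence O(H) = O(H|E)/LR.
Posterior odds = 0.792/(1−0.792) = 3.8077. LR = 0.57/0.19 = 3.0000.
Prior odds = 3.8077/3.0000 = 1.2692, so P(H) = 1.2692/(1+1.2692) ≈ 0.56.

P(H) = 0.56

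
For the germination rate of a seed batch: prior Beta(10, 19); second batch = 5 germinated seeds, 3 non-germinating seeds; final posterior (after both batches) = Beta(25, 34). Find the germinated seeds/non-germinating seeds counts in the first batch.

Because Beta–binomial updating is additive in the counts, the combined data contributed (α_post−α_prior, β_post−β_prior) successes and failures.
Total across both batches: 25−10=15 germinated seeds, 34−19=15 non-germinating seeds.
Subtract the second batch: 15−5=10 germinated seeds and 15−3=12 non-germinating seeds.

10 germinated seeds and 12 non-germinating seeds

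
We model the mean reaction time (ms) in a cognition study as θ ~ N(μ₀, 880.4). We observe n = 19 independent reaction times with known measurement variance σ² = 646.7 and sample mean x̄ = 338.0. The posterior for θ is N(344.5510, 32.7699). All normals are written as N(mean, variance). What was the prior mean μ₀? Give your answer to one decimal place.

μ₀ = 514.0

The posterior mean is a precision-weighted average: μ_n = (τ₀μ₀ + τ_data·x̄)/(τ₀+τ_data), with τ₀=1/σ₀² and τ_data=n/σ².
Here τ₀ = 1/880.4 = 0.001136 and τ_data = 19/646.7 = 0.029380, so τ_n = 0.030516.
Rearranging for μ₀: μ₀ = (μ_n·τ_n − τ_data·x̄)/τ₀ = (344.5510·0.030516 − 0.029380·338.0) / 0.001136 = 0.583878/0.001136 ≈ 514.0.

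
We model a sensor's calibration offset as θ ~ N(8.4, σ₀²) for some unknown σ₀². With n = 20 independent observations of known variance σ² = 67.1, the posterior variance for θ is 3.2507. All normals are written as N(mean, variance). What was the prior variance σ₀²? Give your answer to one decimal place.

Posterior precision equals prior precision plus data precision: 1/σ_n² = 1/σ₀² + n/σ².
So 1/σ₀² = 1/3.2507 − 20/67.1 = 0.307626 − 0.298063 = 0.009563.
Hence σ₀² = 1/0.009563 ≈ 104.6.

σ₀² = 104.6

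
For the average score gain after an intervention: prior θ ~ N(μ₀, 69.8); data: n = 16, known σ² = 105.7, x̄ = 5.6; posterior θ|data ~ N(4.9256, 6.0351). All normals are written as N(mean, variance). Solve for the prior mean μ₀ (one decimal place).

With known observation variance, the Normal–Normal posterior has precision τ_n = τ₀ + n/σ² and mean μ_n = (τ₀μ₀ + (n/σ²)x̄)/τ_n.
Here τ₀ = 1/69.8 = 0.014327 and τ_data = 16/105.7 = 0.151372, so τ_n = 0.165699.
Rearranging for μ₀: μ₀ = (μ_n·τ_n − τ_data·x̄)/τ₀ = (4.9256·0.165699 − 0.151372·5.6) / 0.014327 = -0.031516/0.014327 ≈ -2.2.

μ₀ = -2.2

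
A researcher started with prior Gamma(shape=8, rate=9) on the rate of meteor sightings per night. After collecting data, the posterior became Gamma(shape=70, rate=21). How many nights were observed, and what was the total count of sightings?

n = 12 nights with total 62 sightings

A Gamma(α, β) prior (rate parametrization) on a Poisson rate with n observations summing to S gives posterior Gamma(α+S, β+n).
Matching: Σxᵢ = 70 − 8 = 62 and n = 21 − 9 = 12.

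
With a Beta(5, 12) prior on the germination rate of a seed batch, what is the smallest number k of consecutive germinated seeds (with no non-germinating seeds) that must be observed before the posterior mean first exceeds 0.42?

k = 4

After k germinated seeds and 0 non-germinating seeds the posterior is Beta(5+k, 12), with mean (5+k)/(5+12+k).
Set (5+k)/(17+k) > 0.42 and solve: k > (0.42·17 − 5)/(1 − 0.42) = 3.690.
The smallest integer exceeding 3.690 is 4, and checking k=4: (9)/(21) = 0.4286 > 0.42.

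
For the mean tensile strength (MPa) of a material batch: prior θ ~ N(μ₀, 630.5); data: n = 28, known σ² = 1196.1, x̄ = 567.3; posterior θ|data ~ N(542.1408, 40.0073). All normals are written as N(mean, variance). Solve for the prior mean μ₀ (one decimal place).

With known observation variance, the Normal–Normal posterior has precision τ_n = τ₀ + n/σ² and mean μ_n = (τ₀μ₀ + (n/σ²)x̄)/τ_n.
Here τ₀ = 1/630.5 = 0.001586 and τ_data = 28/1196.1 = 0.023409, so τ_n = 0.024995.
Rearranging for μ₀: μ₀ = (μ_n·τ_n − τ_data·x̄)/τ₀ = (542.1408·0.024995 − 0.023409·567.3) / 0.001586 = 0.270884/0.001586 ≈ 170.8.

μ₀ = 170.8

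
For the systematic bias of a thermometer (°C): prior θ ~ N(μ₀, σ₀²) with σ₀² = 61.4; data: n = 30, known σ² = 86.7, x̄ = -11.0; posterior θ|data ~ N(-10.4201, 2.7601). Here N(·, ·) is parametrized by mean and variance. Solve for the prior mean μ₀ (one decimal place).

μ₀ = 1.9

With known observation variance, the Normal–Normal posterior has precision τ_n = τ₀ + n/σ² and mean μ_n = (τ₀μ₀ + (n/σ²)x̄)/τ_n.
Here τ₀ = 1/61.4 = 0.016287 and τ_data = 30/86.7 = 0.346021, so τ_n = 0.362308.
Rearranging for μ₀: μ₀ = (μ_n·τ_n − τ_data·x̄)/τ₀ = (-10.4201·0.362308 − 0.346021·-11.0) / 0.016287 = 0.030945/0.016287 ≈ 1.9.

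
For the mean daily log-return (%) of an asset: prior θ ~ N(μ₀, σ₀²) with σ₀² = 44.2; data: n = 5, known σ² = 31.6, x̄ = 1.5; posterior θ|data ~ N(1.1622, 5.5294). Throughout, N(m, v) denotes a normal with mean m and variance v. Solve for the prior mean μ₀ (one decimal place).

The posterior mean is a precision-weighted average: μ_n = (τ₀μ₀ + τ_data·x̄)/(τ₀+τ_data), with τ₀=1/σ₀² and τ_data=n/σ².
Here τ₀ = 1/44.2 = 0.022624 and τ_data = 5/31.6 = 0.158228, so τ_n = 0.180852.
Rearranging for μ₀: μ₀ = (μ_n·τ_n − τ_data·x̄)/τ₀ = (1.1622·0.180852 − 0.158228·1.5) / 0.022624 = -0.027156/0.022624 ≈ -1.2.

μ₀ = -1.2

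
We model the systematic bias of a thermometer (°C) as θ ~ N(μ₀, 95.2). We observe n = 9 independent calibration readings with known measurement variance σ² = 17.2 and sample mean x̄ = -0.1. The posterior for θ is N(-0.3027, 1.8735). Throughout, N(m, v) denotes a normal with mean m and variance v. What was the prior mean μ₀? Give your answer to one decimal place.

μ₀ = -10.4

The posterior mean is a precision-weighted average: μ_n = (τ₀μ₀ + τ_data·x̄)/(τ₀+τ_data), with τ₀=1/σ₀² and τ_data=n/σ².
Here τ₀ = 1/95.2 = 0.010504 and τ_data = 9/17.2 = 0.523256, so τ_n = 0.533760.
Rearranging for μ₀: μ₀ = (μ_n·τ_n − τ_data·x̄)/τ₀ = (-0.3027·0.533760 − 0.523256·-0.1) / 0.010504 = -0.109244/0.010504 ≈ -10.4.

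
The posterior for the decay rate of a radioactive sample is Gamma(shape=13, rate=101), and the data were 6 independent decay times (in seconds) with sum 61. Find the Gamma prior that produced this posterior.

Gamma(shape=7, rate=40)

Gamma–exponential conjugacy: posterior shape = α + n, posterior rate = β + Σtᵢ.
So α = 13 − 6 = 7 and β = 101 − 61 = 40.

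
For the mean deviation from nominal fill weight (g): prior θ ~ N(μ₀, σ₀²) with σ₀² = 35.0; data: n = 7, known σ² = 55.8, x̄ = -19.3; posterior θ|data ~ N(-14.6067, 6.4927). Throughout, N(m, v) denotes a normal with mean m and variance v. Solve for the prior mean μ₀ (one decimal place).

μ₀ = 6.0

The posterior mean is a precision-weighted average: μ_n = (τ₀μ₀ + τ_data·x̄)/(τ₀+τ_data), with τ₀=1/σ₀² and τ_data=n/σ².
Here τ₀ = 1/35.0 = 0.028571 and τ_data = 7/55.8 = 0.125448, so τ_n = 0.154019.
Rearranging for μ₀: μ₀ = (μ_n·τ_n − τ_data·x̄)/τ₀ = (-14.6067·0.154019 − 0.125448·-19.3) / 0.028571 = 0.171437/0.028571 ≈ 6.0.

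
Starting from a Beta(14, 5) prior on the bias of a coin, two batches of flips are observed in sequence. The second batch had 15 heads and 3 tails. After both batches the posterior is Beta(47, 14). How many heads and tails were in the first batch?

18 heads and 6 tails

Because Beta–binomial updating is additive in the counts, the combined data contributed (α_post−α_prior, β_post−β_prior) successes and failures.
Total across both batches: 47−14=33 heads, 14−5=9 tails.
Subtract the second batch: 33−15=18 heads and 9−3=6 tails.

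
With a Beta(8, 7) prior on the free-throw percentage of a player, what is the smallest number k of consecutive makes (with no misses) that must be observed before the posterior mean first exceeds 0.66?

k = 6

After k makes and 0 misses the posterior is Beta(8+k, 7), with mean (8+k)/(8+7+k).
Set (8+k)/(15+k) > 0.66 and solve: k > (0.66·15 − 8)/(1 − 0.66) = 5.588.
The smallest integer exceeding 5.588 is 6.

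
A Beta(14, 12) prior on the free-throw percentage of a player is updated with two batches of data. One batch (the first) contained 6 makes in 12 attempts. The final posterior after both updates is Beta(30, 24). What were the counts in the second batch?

10 makes and 6 misses

Because Beta–binomial updating is additive in the counts, the combined data contributed (α_post−α_prior, β_post−β_prior) successes and failures.
Total across both batches: 30−14=16 makes, 24−12=12 misses.
Subtract the first batch: 16−6=10 makes and 12−6=6 misses.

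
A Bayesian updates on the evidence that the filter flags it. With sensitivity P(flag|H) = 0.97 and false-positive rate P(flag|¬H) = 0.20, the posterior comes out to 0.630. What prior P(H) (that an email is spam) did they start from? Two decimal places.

In odds form, posterior odds = prior odds × likelihood ratio, so prior odds = posterior odds ÷ LR.
Posterior odds = 0.630/(1−0.630) = 1.7027. LR = 0.97/0.20 = 4.8500.
Prior odds = 1.7027/4.8500 = 0.3511, so P(H) = 0.3511/(1+0.3511) ≈ 0.26.

P(H) = 0.26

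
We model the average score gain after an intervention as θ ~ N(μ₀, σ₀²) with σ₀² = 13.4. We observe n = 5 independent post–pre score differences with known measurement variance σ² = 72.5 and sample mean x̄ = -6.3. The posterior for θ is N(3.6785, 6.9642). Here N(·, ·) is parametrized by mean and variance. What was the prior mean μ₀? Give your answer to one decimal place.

The posterior mean is a precision-weighted average: μ_n = (τ₀μ₀ + τ_data·x̄)/(τ₀+τ_data), with τ₀=1/σ₀² and τ_data=n/σ².
Here τ₀ = 1/13.4 = 0.074627 and τ_data = 5/72.5 = 0.068966, so τ_n = 0.143593.
Rearranging for μ₀: μ₀ = (μ_n·τ_n − τ_data·x̄)/τ₀ = (3.6785·0.143593 − 0.068966·-6.3) / 0.074627 = 0.962693/0.074627 ≈ 12.9.

μ₀ = 12.9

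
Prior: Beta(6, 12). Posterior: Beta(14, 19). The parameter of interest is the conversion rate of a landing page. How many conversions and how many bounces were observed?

Under Beta–binomial conjugacy the posterior parameters are (a+s, b+f).
Match parameters: s=14−6=8, f=19−12=7.

8 conversions and 7 bounces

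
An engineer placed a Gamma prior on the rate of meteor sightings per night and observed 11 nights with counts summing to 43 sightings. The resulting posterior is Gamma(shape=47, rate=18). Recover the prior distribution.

Gamma(shape=4, rate=7)

A Gamma(α, β) prior (rate parametrization) on a Poisson rate with n observations summing to S gives posterior Gamma(α+S, β+n).
So α = 47 − 43 = 4 and β = 18 − 11 = 7.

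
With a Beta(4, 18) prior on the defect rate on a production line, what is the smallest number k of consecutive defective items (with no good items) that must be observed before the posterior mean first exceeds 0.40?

After k defective items and 0 good items the posterior is Beta(4+k, 18), with mean (4+k)/(4+18+k).
Set (4+k)/(22+k) > 0.40 and solve: k > (0.40·22 − 4)/(1 − 0.40) = 8.000.
The smallest integer exceeding 8.000 is 9, and checking k=9: (13)/(31) = 0.4194 > 0.40.

k = 9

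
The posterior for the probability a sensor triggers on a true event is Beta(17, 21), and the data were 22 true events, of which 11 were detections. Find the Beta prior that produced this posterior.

A Beta(a, b) prior with s successes and f failures in binomial data gives a Beta(a+s, b+f) posterior.
Subtract the data counts: 17−11=6, 21−11=10.

Beta(6, 10)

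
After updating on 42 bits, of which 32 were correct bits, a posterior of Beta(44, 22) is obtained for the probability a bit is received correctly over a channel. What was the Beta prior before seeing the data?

A Beta(a, b) prior with s successes and f failures in binomial data gives a Beta(a+s, b+f) posterior.
So a = 44 − 32 = 12 and b = 22 − 10 = 12.

Beta(12, 12)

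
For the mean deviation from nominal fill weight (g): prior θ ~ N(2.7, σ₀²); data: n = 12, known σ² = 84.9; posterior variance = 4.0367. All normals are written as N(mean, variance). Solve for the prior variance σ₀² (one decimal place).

σ₀² = 9.4

For the Normal–Normal model with known σ², precisions add: τ_n = τ₀ + n/σ².
So 1/σ₀² = 1/4.0367 − 12/84.9 = 0.247727 − 0.141343 = 0.106384.
Hence σ₀² = 1/0.106384 ≈ 9.4.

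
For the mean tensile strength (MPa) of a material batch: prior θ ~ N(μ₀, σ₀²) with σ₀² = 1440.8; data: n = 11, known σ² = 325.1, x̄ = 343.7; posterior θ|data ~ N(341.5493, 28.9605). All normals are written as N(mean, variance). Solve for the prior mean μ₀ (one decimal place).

μ₀ = 236.7

With known observation variance, the Normal–Normal posterior has precision τ_n = τ₀ + n/σ² and mean μ_n = (τ₀μ₀ + (n/σ²)x̄)/τ_n.
Here τ₀ = 1/1440.8 = 0.000694 and τ_data = 11/325.1 = 0.033836, so τ_n = 0.034530.
Rearranging for μ₀: μ₀ = (μ_n·τ_n − τ_data·x̄)/τ₀ = (341.5493·0.034530 − 0.033836·343.7) / 0.000694 = 0.164264/0.000694 ≈ 236.7.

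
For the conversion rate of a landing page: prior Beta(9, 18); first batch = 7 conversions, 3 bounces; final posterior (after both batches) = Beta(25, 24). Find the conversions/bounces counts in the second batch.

Sequential conjugate updates are equivalent to a single update on the pooled data, so total successes = posterior α − prior α and total failures = posterior β − prior β.
Total across both batches: 25−9=16 conversions, 24−18=6 bounces.
Subtract the first batch: 16−7=9 conversions and 6−3=3 bounces.

9 conversions and 3 bounces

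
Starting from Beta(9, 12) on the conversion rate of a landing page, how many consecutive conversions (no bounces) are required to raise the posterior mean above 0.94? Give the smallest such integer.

After k conversions and 0 bounces the posterior is Beta(9+k, 12), with mean (9+k)/(9+12+k).
Set (9+k)/(21+k) > 0.94 and solve: k > (0.94·21 − 9)/(1 − 0.94) = 179.000.
The smallest integer exceeding 179.000 is 180.

k = 180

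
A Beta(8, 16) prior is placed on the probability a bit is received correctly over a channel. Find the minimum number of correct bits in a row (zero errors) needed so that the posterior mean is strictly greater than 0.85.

k = 83

After k correct bits and 0 errors the posterior is Beta(8+k, 16), with mean (8+k)/(8+16+k).
Set (8+k)/(24+k) > 0.85 and solve: k > (0.85·24 − 8)/(1 − 0.85) = 82.667.
The smallest integer exceeding 82.667 is 83, and checking k=83: (91)/(107) = 0.8505 > 0.85.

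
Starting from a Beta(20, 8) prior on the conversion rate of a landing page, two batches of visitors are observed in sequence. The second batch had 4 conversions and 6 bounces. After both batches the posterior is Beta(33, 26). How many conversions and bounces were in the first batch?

Sequential conjugate updates are equivalent to a single update on the pooled data, so total successes = posterior α − prior α and total failures = posterior β − prior β.
Total across both batches: 33−20=13 conversions, 26−8=18 bounces.
Subtract the second batch: 13−4=9 conversions and 18−6=12 bounces.

9 conversions and 12 bounces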